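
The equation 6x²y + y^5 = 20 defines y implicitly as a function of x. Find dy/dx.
Apply d/dx to both sides, remembering that y depends on x. Each occurrence of y therefore brings in a y' = dy/dx via the chain rule.

With F(x, y) equal to the left-hand side minus the right, differentiate F term by term:
  d/dx[6x^2y] = 6x^2·y' + 12xy
  d/dx[y^5] = 5y^4·y'
  d/dx[-20] = 0
Adding these up, d/dx[F] = 0 becomes
  (12xy) + (6x^2 + 5y^4)·y' = 0,
so isolating y',
  dy/dx = -(12xy)/(6x^2 + 5y^4) = -12xy/(6x^2 + 5y^4)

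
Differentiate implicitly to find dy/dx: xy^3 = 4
Differentiate both sides with respect to x, treating y as y(x). By the chain rule, any term containing y contributes a factor of y' = dy/dx when we differentiate it.

Move every term to one side and write the relation as F(x, y) = 0. Term by term,
  d/dx[xy^3] = 3xy^2·y' + y^3
  d/dx[-4] = 0

The pieces without y' make up ∂F/∂x and the coefficient of y' is ∂F/∂y:
  ∂F/∂x = y^3,
  ∂F/∂y = 3xy^2.

Since d/dx[F] = ∂F/∂x + (∂F/∂y)·y' = 0, solve for y':
  (∂F/∂y)·y' = -∂F/∂x
  dy/dx = -(∂F/∂x)/(∂F/∂y) = -(y^3)/(3xy^2) = -y/(3x)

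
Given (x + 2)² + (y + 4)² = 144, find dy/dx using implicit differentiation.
Differentiate the relation implicitly: treat y = y(x) and apply the chain rule, so every y-derivative picks up a y' = dy/dx factor.

With everything moved to the left-hand side, differentiate term by term:
  d/dx[(x + 2)^2] = 2x + 4
  d/dx[(y + 4)^2] = 2·y'(y + 4)
  d/dx[-144] = 0

Separating the contributions that come from x directly and those that come through y:
  without y':      2x + 4
  multiplying y':  2y + 8

so (2x + 4) + (2y + 8)·y' = 0, and therefore
  dy/dx = -(2x + 4)/(2y + 8) = (-x - 2)/(y + 4)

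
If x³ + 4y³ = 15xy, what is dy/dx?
Apply d/dx to both sides, remembering that y depends on x. Each occurrence of y therefore brings in a y' = dy/dx via the chain rule.

With F(x, y) equal to the left-hand side minus the right, differentiate F term by term:
  d/dx[x^3] = 3x^2
  d/dx[-15xy] = -15x·y' - 15y
  d/dx[4y^3] = 12y^2·y'
Adding these up, d/dx[F] = 0 becomes
  (3x^2 - 15y) + (-15x + 12y^2)·y' = 0,
so isolating y',
  dy/dx = -(3x^2 - 15y)/(-15x + 12y^2) = (x^2 - 5y)/(5x - 4y^2)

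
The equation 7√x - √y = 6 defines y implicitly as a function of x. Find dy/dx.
Take d/dx of both sides. Since y is implicitly a function of x, the chain rule attaches a y' = dy/dx factor whenever we differentiate through y.

Set F(x, y) = (left side) − (right side), so the curve is F = 0. Differentiating each term of F:
  d/dx[7√(x)] = 7/(2√(x))
  d/dx[-√(y)] = -y'/(2√(y))
  d/dx[-6] = 0

Collecting, the y'-free part is the partial derivative in x and the y' coefficient is the partial derivative in y:
  ∂F/∂x = 7/(2√(x))
  ∂F/∂y = -1/(2√(y))

so d/dx[F(x, y(x))] = ∂F/∂x + (∂F/∂y)·y' = 0. Rearranging,
  dy/dx = -(∂F/∂x)/(∂F/∂y) = -(7/(2√(x)))/(-1/(2√(y))) = 7√(y)/√(x)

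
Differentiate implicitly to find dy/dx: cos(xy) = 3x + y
Take d/dx of both sides. Since y is implicitly a function of x, the chain rule attaches a y' = dy/dx factor whenever we differentiate through y.

Set F(x, y) = (left side) − (right side), so the curve is F = 0. Differentiating each term of F:
  d/dx[-3x] = -3
  d/dx[-y] = -y'
  d/dx[cos(xy)] = -(x·y' + y)·sin(xy)

Collecting, the y'-free part is the partial derivative in x and the y' coefficient is the partial derivative in y:
  ∂F/∂x = -y·sin(xy) - 3
  ∂F/∂y = -x·sin(xy) - 1

so d/dx[F(x, y(x))] = ∂F/∂x + (∂F/∂y)·y' = 0. Rearranging,
  dy/dx = -(∂F/∂x)/(∂F/∂y) = -(-y·sin(xy) - 3)/(-x·sin(xy) - 1) = -(y·sin(xy) + 3)/(x·sin(xy) + 1)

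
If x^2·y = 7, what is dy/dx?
Apply d/dx to both sides, remembering that y depends on x. Each occurrence of y therefore brings in a y' = dy/dx via the chain rule.

With F(x, y) equal to the left-hand side minus the right, differentiate F term by term:
  d/dx[x^2y] = x^2·y' + 2xy
  d/dx[-7] = 0
Adding these up, d/dx[F] = 0 becomes
  (2xy) + (x^2)·y' = 0,
so isolating y',
  dy/dx = -(2xy)/(x^2) = -2y/x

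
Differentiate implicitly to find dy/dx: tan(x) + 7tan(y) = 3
Differentiate both sides with respect to x, treating y as y(x). By the chain rule, any term containing y contributes a factor of y' = dy/dx when we differentiate it.

Move every term to one side and write the relation as F(x, y) = 0. Term by term,
  d/dx[tan(x)] = tan(x)^2 + 1
  d/dx[7tan(y)] = 7·y'(tan(y)^2 + 1)
  d/dx[-3] = 0

The pieces without y' make up ∂F/∂x and the coefficient of y' is ∂F/∂y:
  ∂F/∂x = tan(x)^2 + 1,
  ∂F/∂y = 7tan(y)^2 + 7.

Since d/dx[F] = ∂F/∂x + (∂F/∂y)·y' = 0, solve for y':
  (∂F/∂y)·y' = -∂F/∂x
  dy/dx = -(∂F/∂x)/(∂F/∂y) = -(tan(x)^2 + 1)/(7tan(y)^2 + 7) = -cos(y)^2/(7cos(x)^2)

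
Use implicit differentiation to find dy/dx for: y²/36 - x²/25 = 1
Take d/dx of both sides. Since y is implicitly a function of x, the chain rule attaches a y' = dy/dx factor whenever we differentiate through y.

Set F(x, y) = (left side) − (right side), so the curve is F = 0. Differentiating each term of F:
  d/dx[-x^2/25] = -2x/25
  d/dx[y^2/36] = y·y'/18
  d/dx[-1] = 0

Collecting, the y'-free part is the partial derivative in x and the y' coefficient is the partial derivative in y:
  ∂F/∂x = -2x/25
  ∂F/∂y = y/18

so d/dx[F(x, y(x))] = ∂F/∂x + (∂F/∂y)·y' = 0. Rearranging,
  dy/dx = -(∂F/∂x)/(∂F/∂y) = -(-2x/25)/(y/18) = 36x/(25y)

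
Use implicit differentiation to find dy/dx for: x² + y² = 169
Take d/dx of both sides. Since y is implicitly a function of x, the chain rule attaches a y' = dy/dx factor whenever we differentiate through y.

Set F(x, y) = (left side) − (right side), so the curve is F = 0. Differentiating each term of F:
  d/dx[x^2] = 2x
  d/dx[y^2] = 2y·y'
  d/dx[-169] = 0

Collecting, the y'-free part is the partial derivative in x and the y' coefficient is the partial derivative in y:
  ∂F/∂x = 2x
  ∂F/∂y = 2y

so d/dx[F(x, y(x))] = ∂F/∂x + (∂F/∂y)·y' = 0. Rearranging,
  dy/dx = -(∂F/∂x)/(∂F/∂y) = -(2x)/(2y) = -x/y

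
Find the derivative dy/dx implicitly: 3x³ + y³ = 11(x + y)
Differentiate both sides with respect to x, treating y as y(x). By the chain rule, any term containing y contributes a factor of y' = dy/dx when we differentiate it.

Move every term to one side and write the relation as F(x, y) = 0. Term by term,
  d/dx[3x^3] = 9x^2
  d/dx[-11x] = -11
  d/dx[y^3] = 3y^2·y'
  d/dx[-11y] = -11·y'

The pieces without y' make up ∂F/∂x and the coefficient of y' is ∂F/∂y:
  ∂F/∂x = 9x^2 - 11,
  ∂F/∂y = 3y^2 - 11.

Since d/dx[F] = ∂F/∂x + (∂F/∂y)·y' = 0, solve for y':
  (∂F/∂y)·y' = -∂F/∂x
  dy/dx = -(∂F/∂x)/(∂F/∂y) = -(9x^2 - 11)/(3y^2 - 11) = (11 - 9x^2)/(3y^2 - 11)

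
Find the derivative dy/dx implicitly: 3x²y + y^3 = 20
Apply d/dx to both sides, remembering that y depends on x. Each occurrence of y therefore brings in a y' = dy/dx via the chain rule.

With F(x, y) equal to the left-hand side minus the right, differentiate F term by term:
  d/dx[3x^2y] = 3x^2·y' + 6xy
  d/dx[y^3] = 3y^2·y'
  d/dx[-20] = 0
Adding these up, d/dx[F] = 0 becomes
  (6xy) + (3x^2 + 3y^2)·y' = 0,
so isolating y',
  dy/dx = -(6xy)/(3x^2 + 3y^2) = -2xy/(x^2 + y^2)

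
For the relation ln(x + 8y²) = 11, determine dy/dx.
Take d/dx of both sides. Since y is implicitly a function of x, the chain rule attaches a y' = dy/dx factor whenever we differentiate through y.

Set F(x, y) = (left side) − (right side), so the curve is F = 0. Differentiating each term of F:
  d/dx[ln(x + 8y^2)] = (16y·y' + 1)/(x + 8y^2)
  d/dx[-11] = 0

Collecting, the y'-free part is the partial derivative in x and the y' coefficient is the partial derivative in y:
  ∂F/∂x = 1/(x + 8y^2)
  ∂F/∂y = 16y/(x + 8y^2)

so d/dx[F(x, y(x))] = ∂F/∂x + (∂F/∂y)·y' = 0. Rearranging,
  dy/dx = -(∂F/∂x)/(∂F/∂y) = -(1/(x + 8y^2))/(16y/(x + 8y^2)) = -1/(16y)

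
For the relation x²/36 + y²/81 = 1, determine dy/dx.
Differentiate both sides with respect to x, treating y as y(x). By the chain rule, any term containing y contributes a factor of y' = dy/dx when we differentiate it.

Move every term to one side and write the relation as F(x, y) = 0. Term by term,
  d/dx[x^2/36] = x/18
  d/dx[y^2/81] = 2y·y'/81
  d/dx[-1] = 0

The pieces without y' make up ∂F/∂x and the coefficient of y' is ∂F/∂y:
  ∂F/∂x = x/18,
  ∂F/∂y = 2y/81.

Since d/dx[F] = ∂F/∂x + (∂F/∂y)·y' = 0, solve for y':
  (∂F/∂y)·y' = -∂F/∂x
  dy/dx = -(∂F/∂x)/(∂F/∂y) = -(x/18)/(2y/81) = -9x/(4y)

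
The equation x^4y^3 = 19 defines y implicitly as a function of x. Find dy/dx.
Differentiate both sides with respect to x, treating y as y(x). By the chain rule, any term containing y contributes a factor of y' = dy/dx when we differentiate it.

Move every term to one side and write the relation as F(x, y) = 0. Term by term,
  d/dx[x^4y^3] = 3x^4y^2·y' + 4x^3y^3
  d/dx[-19] = 0

The pieces without y' make up ∂F/∂x and the coefficient of y' is ∂F/∂y:
  ∂F/∂x = 4x^3y^3,
  ∂F/∂y = 3x^4y^2.

Since d/dx[F] = ∂F/∂x + (∂F/∂y)·y' = 0, solve for y':
  (∂F/∂y)·y' = -∂F/∂x
  dy/dx = -(∂F/∂x)/(∂F/∂y) = -(4x^3y^3)/(3x^4y^2) = -4y/(3x)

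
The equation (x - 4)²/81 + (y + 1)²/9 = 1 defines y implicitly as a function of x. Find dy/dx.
Apply d/dx to both sides, remembering that y depends on x. Each occurrence of y therefore brings in a y' = dy/dx via the chain rule.

With F(x, y) equal to the left-hand side minus the right, differentiate F term by term:
  d/dx[(x - 4)^2/81] = 2x/81 - 8/81
  d/dx[(y + 1)^2/9] = 2·y'(y + 1)/9
  d/dx[-1] = 0
Adding these up, d/dx[F] = 0 becomes
  (2x/81 - 8/81) + (2y/9 + 2/9)·y' = 0,
so isolating y',
  dy/dx = -(2x/81 - 8/81)/(2y/9 + 2/9)
        = -(2(x - 4)/81)/(2(y + 1)/9) = (4 - x)/(9(y + 1))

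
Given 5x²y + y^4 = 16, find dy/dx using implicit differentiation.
Differentiate both sides with respect to x, treating y as y(x). By the chain rule, any term containing y contributes a factor of y' = dy/dx when we differentiate it.

Move every term to one side and write the relation as F(x, y) = 0. Term by term,
  d/dx[5x^2y] = 5x^2·y' + 10xy
  d/dx[y^4] = 4y^3·y'
  d/dx[-16] = 0

The pieces without y' make up ∂F/∂x and the coefficient of y' is ∂F/∂y:
  ∂F/∂x = 10xy,
  ∂F/∂y = 5x^2 + 4y^3.

Since d/dx[F] = ∂F/∂x + (∂F/∂y)·y' = 0, solve for y':
  (∂F/∂y)·y' = -∂F/∂x
  dy/dx = -(∂F/∂x)/(∂F/∂y) = -(10xy)/(5x^2 + 4y^3) = -10xy/(5x^2 + 4y^3)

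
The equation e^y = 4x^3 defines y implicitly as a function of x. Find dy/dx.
Take d/dx of both sides. Since y is implicitly a function of x, the chain rule attaches a y' = dy/dx factor whenever we differentiate through y.

Set F(x, y) = (left side) − (right side), so the curve is F = 0. Differentiating each term of F:
  d/dx[-4x^3] = -12x^2
  d/dx[e^(y)] = y'·e^(y)

Collecting, the y'-free part is the partial derivative in x and the y' coefficient is the partial derivative in y:
  ∂F/∂x = -12x^2
  ∂F/∂y = e^(y)

so d/dx[F(x, y(x))] = ∂F/∂x + (∂F/∂y)·y' = 0. Rearranging,
  dy/dx = -(∂F/∂x)/(∂F/∂y) = -(-12x^2)/(e^(y)) = 12x^2e^(-y)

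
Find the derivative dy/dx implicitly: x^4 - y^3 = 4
Take d/dx of both sides. Since y is implicitly a function of x, the chain rule attaches a y' = dy/dx factor whenever we differentiate through y.

Set F(x, y) = (left side) − (right side), so the curve is F = 0. Differentiating each term of F:
  d/dx[x^4] = 4x^3
  d/dx[-y^3] = -3y^2·y'
  d/dx[-4] = 0

Collecting, the y'-free part is the partial derivative in x and the y' coefficient is the partial derivative in y:
  ∂F/∂x = 4x^3
  ∂F/∂y = -3y^2

so d/dx[F(x, y(x))] = ∂F/∂x + (∂F/∂y)·y' = 0. Rearranging,
  dy/dx = -(∂F/∂x)/(∂F/∂y) = -(4x^3)/(-3y^2) = 4x^3/(3y^2)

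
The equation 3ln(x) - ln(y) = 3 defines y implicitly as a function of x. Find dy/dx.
Differentiate the relation implicitly: treat y = y(x) and apply the chain rule, so every y-derivative picks up a y' = dy/dx factor.

With everything moved to the left-hand side, differentiate term by term:
  d/dx[3ln(x)] = 3/x
  d/dx[-ln(y)] = -y'/y
  d/dx[-3] = 0

Separating the contributions that come from x directly and those that come through y:
  without y':      3/x
  multiplying y':  -1/y

so (3/x) + (-1/y)·y' = 0, and therefore
  dy/dx = -(3/x)/(-1/y) = 3y/x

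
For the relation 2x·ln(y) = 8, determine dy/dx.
Apply d/dx to both sides, remembering that y depends on x. Each occurrence of y therefore brings in a y' = dy/dx via the chain rule.

With F(x, y) equal to the left-hand side minus the right, differentiate F term by term:
  d/dx[2x·ln(y)] = 2x·y'/y + 2ln(y)
  d/dx[-8] = 0
Adding these up, d/dx[F] = 0 becomes
  (2ln(y)) + (2x/y)·y' = 0,
so isolating y',
  dy/dx = -(2ln(y))/(2x/y) = -y·ln(y)/x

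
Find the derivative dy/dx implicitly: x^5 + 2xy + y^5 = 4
Differentiate the relation implicitly: treat y = y(x) and apply the chain rule, so every y-derivative picks up a y' = dy/dx factor.

With everything moved to the left-hand side, differentiate term by term:
  d/dx[x^5] = 5x^4
  d/dx[2xy] = 2x·y' + 2y
  d/dx[y^5] = 5y^4·y'
  d/dx[-4] = 0

Separating the contributions that come from x directly and those that come through y:
  without y':      5x^4 + 2y
  multiplying y':  2x + 5y^4

so (5x^4 + 2y) + (2x + 5y^4)·y' = 0, and therefore
  dy/dx = -(5x^4 + 2y)/(2x + 5y^4) = (-5x^4 - 2y)/(2x + 5y^4)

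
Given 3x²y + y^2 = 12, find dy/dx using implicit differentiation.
Take d/dx of both sides. Since y is implicitly a function of x, the chain rule attaches a y' = dy/dx factor whenever we differentiate through y.

Set F(x, y) = (left side) − (right side), so the curve is F = 0. Differentiating each term of F:
  d/dx[3x^2y] = 3x^2·y' + 6xy
  d/dx[y^2] = 2y·y'
  d/dx[-12] = 0

Collecting, the y'-free part is the partial derivative in x and the y' coefficient is the partial derivative in y:
  ∂F/∂x = 6xy
  ∂F/∂y = 3x^2 + 2y

so d/dx[F(x, y(x))] = ∂F/∂x + (∂F/∂y)·y' = 0. Rearranging,
  dy/dx = -(∂F/∂x)/(∂F/∂y) = -(6xy)/(3x^2 + 2y) = -6xy/(3x^2 + 2y)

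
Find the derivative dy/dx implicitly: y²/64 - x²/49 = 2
Differentiate the relation implicitly: treat y = y(x) and apply the chain rule, so every y-derivative picks up a y' = dy/dx factor.

With everything moved to the left-hand side, differentiate term by term:
  d/dx[-x^2/49] = -2x/49
  d/dx[y^2/64] = y·y'/32
  d/dx[-2] = 0

Separating the contributions that come from x directly and those that come through y:
  without y':      -2x/49
  multiplying y':  y/32

so (-2x/49) + (y/32)·y' = 0, and therefore
  dy/dx = -(-2x/49)/(y/32) = 64x/(49y)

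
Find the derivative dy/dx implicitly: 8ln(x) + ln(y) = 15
Differentiate both sides with respect to x, treating y as y(x). By the chain rule, any term containing y contributes a factor of y' = dy/dx when we differentiate it.

Move every term to one side and write the relation as F(x, y) = 0. Term by term,
  d/dx[8ln(x)] = 8/x
  d/dx[ln(y)] = y'/y
  d/dx[-15] = 0

The pieces without y' make up ∂F/∂x and the coefficient of y' is ∂F/∂y:
  ∂F/∂x = 8/x,
  ∂F/∂y = 1/y.

Since d/dx[F] = ∂F/∂x + (∂F/∂y)·y' = 0, solve for y':
  (∂F/∂y)·y' = -∂F/∂x
  dy/dx = -(∂F/∂x)/(∂F/∂y) = -(8/x)/(1/y) = -8y/x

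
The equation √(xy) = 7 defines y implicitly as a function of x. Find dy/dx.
Apply d/dx to both sides, remembering that y depends on x. Each occurrence of y therefore brings in a y' = dy/dx via the chain rule.

With F(x, y) equal to the left-hand side minus the right, differentiate F term by term:
  d/dx[√(xy)] = √(xy)(x·y'/2 + y/2)/(xy)
  d/dx[-7] = 0
Adding these up, d/dx[F] = 0 becomes
  (√(xy)/(2x)) + (√(xy)/(2y))·y' = 0,
so isolating y',
  dy/dx = -(√(xy)/(2x))/(√(xy)/(2y)) = -y/x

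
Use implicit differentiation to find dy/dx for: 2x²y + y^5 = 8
Differentiate both sides with respect to x, treating y as y(x). By the chain rule, any term containing y contributes a factor of y' = dy/dx when we differentiate it.

Move every term to one side and write the relation as F(x, y) = 0. Term by term,
  d/dx[2x^2y] = 2x^2·y' + 4xy
  d/dx[y^5] = 5y^4·y'
  d/dx[-8] = 0

The pieces without y' make up ∂F/∂x and the coefficient of y' is ∂F/∂y:
  ∂F/∂x = 4xy,
  ∂F/∂y = 2x^2 + 5y^4.

Since d/dx[F] = ∂F/∂x + (∂F/∂y)·y' = 0, solve for y':
  (∂F/∂y)·y' = -∂F/∂x
  dy/dx = -(∂F/∂x)/(∂F/∂y) = -(4xy)/(2x^2 + 5y^4) = -4xy/(2x^2 + 5y^4)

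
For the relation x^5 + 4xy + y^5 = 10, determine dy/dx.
Take d/dx of both sides. Since y is implicitly a function of x, the chain rule attaches a y' = dy/dx factor whenever we differentiate through y.

Set F(x, y) = (left side) − (right side), so the curve is F = 0. Differentiating each term of F:
  d/dx[x^5] = 5x^4
  d/dx[4xy] = 4x·y' + 4y
  d/dx[y^5] = 5y^4·y'
  d/dx[-10] = 0

Collecting, the y'-free part is the partial derivative in x and the y' coefficient is the partial derivative in y:
  ∂F/∂x = 5x^4 + 4y
  ∂F/∂y = 4x + 5y^4

so d/dx[F(x, y(x))] = ∂F/∂x + (∂F/∂y)·y' = 0. Rearranging,
  dy/dx = -(∂F/∂x)/(∂F/∂y) = -(5x^4 + 4y)/(4x + 5y^4) = (-5x^4 - 4y)/(4x + 5y^4)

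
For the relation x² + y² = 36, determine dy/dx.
Differentiate both sides with respect to x, treating y as y(x). By the chain rule, any term containing y contributes a factor of y' = dy/dx when we differentiate it.

Move every term to one side and write the relation as F(x, y) = 0. Term by term,
  d/dx[x^2] = 2x
  d/dx[y^2] = 2y·y'
  d/dx[-36] = 0

The pieces without y' make up ∂F/∂x and the coefficient of y' is ∂F/∂y:
  ∂F/∂x = 2x,
  ∂F/∂y = 2y.

Since d/dx[F] = ∂F/∂x + (∂F/∂y)·y' = 0, solve for y':
  (∂F/∂y)·y' = -∂F/∂x
  dy/dx = -(∂F/∂x)/(∂F/∂y) = -(2x)/(2y) = -x/y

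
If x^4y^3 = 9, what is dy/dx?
Take d/dx of both sides. Since y is implicitly a function of x, the chain rule attaches a y' = dy/dx factor whenever we differentiate through y.

Set F(x, y) = (left side) − (right side), so the curve is F = 0. Differentiating each term of F:
  d/dx[x^4y^3] = 3x^4y^2·y' + 4x^3y^3
  d/dx[-9] = 0

Collecting, the y'-free part is the partial derivative in x and the y' coefficient is the partial derivative in y:
  ∂F/∂x = 4x^3y^3
  ∂F/∂y = 3x^4y^2

so d/dx[F(x, y(x))] = ∂F/∂x + (∂F/∂y)·y' = 0. Rearranging,
  dy/dx = -(∂F/∂x)/(∂F/∂y) = -(4x^3y^3)/(3x^4y^2) = -4y/(3x)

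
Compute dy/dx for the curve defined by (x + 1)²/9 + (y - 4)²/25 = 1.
Take d/dx of both sides. Since y is implicitly a function of x, the chain rule attaches a y' = dy/dx factor whenever we differentiate through y.

Set F(x, y) = (left side) − (right side), so the curve is F = 0. Differentiating each term of F:
  d/dx[(x + 1)^2/9] = 2x/9 + 2/9
  d/dx[(y - 4)^2/25] = 2·y'(y - 4)/25
  d/dx[-1] = 0

Collecting, the y'-free part is the partial derivative in x and the y' coefficient is the partial derivative in y:
  ∂F/∂x = 2x/9 + 2/9
  ∂F/∂y = 2y/25 - 8/25

so d/dx[F(x, y(x))] = ∂F/∂x + (∂F/∂y)·y' = 0. Rearranging,
  dy/dx = -(∂F/∂x)/(∂F/∂y) = -(2x/9 + 2/9)/(2y/25 - 8/25)
        = -(2(x + 1)/9)/(2(y - 4)/25) = 25(-x - 1)/(9(y - 4))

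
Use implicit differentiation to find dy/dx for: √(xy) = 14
Apply d/dx to both sides, remembering that y depends on x. Each occurrence of y therefore brings in a y' = dy/dx via the chain rule.

With F(x, y) equal to the left-hand side minus the right, differentiate F term by term:
  d/dx[√(xy)] = √(xy)(x·y'/2 + y/2)/(xy)
  d/dx[-14] = 0
Adding these up, d/dx[F] = 0 becomes
  (√(xy)/(2x)) + (√(xy)/(2y))·y' = 0,
so isolating y',
  dy/dx = -(√(xy)/(2x))/(√(xy)/(2y)) = -y/x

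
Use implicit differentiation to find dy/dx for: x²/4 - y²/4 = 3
Differentiate the relation implicitly: treat y = y(x) and apply the chain rule, so every y-derivative picks up a y' = dy/dx factor.

With everything moved to the left-hand side, differentiate term by term:
  d/dx[x^2/4] = x/2
  d/dx[-y^2/4] = -y·y'/2
  d/dx[-3] = 0

Separating the contributions that come from x directly and those that come through y:
  without y':      x/2
  multiplying y':  -y/2

so (x/2) + (-y/2)·y' = 0, and therefore
  dy/dx = -(x/2)/(-y/2) = x/y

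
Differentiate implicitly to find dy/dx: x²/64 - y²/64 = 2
Differentiate both sides with respect to x, treating y as y(x). By the chain rule, any term containing y contributes a factor of y' = dy/dx when we differentiate it.

Move every term to one side and write the relation as F(x, y) = 0. Term by term,
  d/dx[x^2/64] = x/32
  d/dx[-y^2/64] = -y·y'/32
  d/dx[-2] = 0

The pieces without y' make up ∂F/∂x and the coefficient of y' is ∂F/∂y:
  ∂F/∂x = x/32,
  ∂F/∂y = -y/32.

Since d/dx[F] = ∂F/∂x + (∂F/∂y)·y' = 0, solve for y':
  (∂F/∂y)·y' = -∂F/∂x
  dy/dx = -(∂F/∂x)/(∂F/∂y) = -(x/32)/(-y/32) = x/y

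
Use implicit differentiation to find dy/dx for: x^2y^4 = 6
Differentiate both sides with respect to x, treating y as y(x). By the chain rule, any term containing y contributes a factor of y' = dy/dx when we differentiate it.

Move every term to one side and write the relation as F(x, y) = 0. Term by term,
  d/dx[x^2y^4] = 4x^2y^3·y' + 2xy^4
  d/dx[-6] = 0

The pieces without y' make up ∂F/∂x and the coefficient of y' is ∂F/∂y:
  ∂F/∂x = 2xy^4,
  ∂F/∂y = 4x^2y^3.

Since d/dx[F] = ∂F/∂x + (∂F/∂y)·y' = 0, solve for y':
  (∂F/∂y)·y' = -∂F/∂x
  dy/dx = -(∂F/∂x)/(∂F/∂y) = -(2xy^4)/(4x^2y^3) = -y/(2x)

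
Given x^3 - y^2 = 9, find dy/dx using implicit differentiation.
Apply d/dx to both sides, remembering that y depends on x. Each occurrence of y therefore brings in a y' = dy/dx via the chain rule.

With F(x, y) equal to the left-hand side minus the right, differentiate F term by term:
  d/dx[x^3] = 3x^2
  d/dx[-y^2] = -2y·y'
  d/dx[-9] = 0
Adding these up, d/dx[F] = 0 becomes
  (3x^2) + (-2y)·y' = 0,
so isolating y',
  dy/dx = -(3x^2)/(-2y) = 3x^2/(2y)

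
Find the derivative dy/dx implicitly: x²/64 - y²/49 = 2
Differentiate both sides with respect to x, treating y as y(x). By the chain rule, any term containing y contributes a factor of y' = dy/dx when we differentiate it.

Move every term to one side and write the relation as F(x, y) = 0. Term by term,
  d/dx[x^2/64] = x/32
  d/dx[-y^2/49] = -2y·y'/49
  d/dx[-2] = 0

The pieces without y' make up ∂F/∂x and the coefficient of y' is ∂F/∂y:
  ∂F/∂x = x/32,
  ∂F/∂y = -2y/49.

Since d/dx[F] = ∂F/∂x + (∂F/∂y)·y' = 0, solve for y':
  (∂F/∂y)·y' = -∂F/∂x
  dy/dx = -(∂F/∂x)/(∂F/∂y) = -(x/32)/(-2y/49) = 49x/(64y)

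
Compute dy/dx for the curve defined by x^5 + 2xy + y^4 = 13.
Differentiate the relation implicitly: treat y = y(x) and apply the chain rule, so every y-derivative picks up a y' = dy/dx factor.

With everything moved to the left-hand side, differentiate term by term:
  d/dx[x^5] = 5x^4
  d/dx[2xy] = 2x·y' + 2y
  d/dx[y^4] = 4y^3·y'
  d/dx[-13] = 0

Separating the contributions that come from x directly and those that come through y:
  without y':      5x^4 + 2y
  multiplying y':  2x + 4y^3

so (5x^4 + 2y) + (2x + 4y^3)·y' = 0, and therefore
  dy/dx = -(5x^4 + 2y)/(2x + 4y^3) = (-5x^4/2 - y)/(x + 2y^3)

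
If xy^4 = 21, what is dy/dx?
Apply d/dx to both sides, remembering that y depends on x. Each occurrence of y therefore brings in a y' = dy/dx via the chain rule.

With F(x, y) equal to the left-hand side minus the right, differentiate F term by term:
  d/dx[xy^4] = 4xy^3·y' + y^4
  d/dx[-21] = 0
Adding these up, d/dx[F] = 0 becomes
  (y^4) + (4xy^3)·y' = 0,
so isolating y',
  dy/dx = -(y^4)/(4xy^3) = -y/(4x)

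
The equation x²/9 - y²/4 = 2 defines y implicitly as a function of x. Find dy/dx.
Apply d/dx to both sides, remembering that y depends on x. Each occurrence of y therefore brings in a y' = dy/dx via the chain rule.

With F(x, y) equal to the left-hand side minus the right, differentiate F term by term:
  d/dx[x^2/9] = 2x/9
  d/dx[-y^2/4] = -y·y'/2
  d/dx[-2] = 0
Adding these up, d/dx[F] = 0 becomes
  (2x/9) + (-y/2)·y' = 0,
so isolating y',
  dy/dx = -(2x/9)/(-y/2) = 4x/(9y)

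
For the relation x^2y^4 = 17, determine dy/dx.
Apply d/dx to both sides, remembering that y depends on x. Each occurrence of y therefore brings in a y' = dy/dx via the chain rule.

With F(x, y) equal to the left-hand side minus the right, differentiate F term by term:
  d/dx[x^2y^4] = 4x^2y^3·y' + 2xy^4
  d/dx[-17] = 0
Adding these up, d/dx[F] = 0 becomes
  (2xy^4) + (4x^2y^3)·y' = 0,
so isolating y',
  dy/dx = -(2xy^4)/(4x^2y^3) = -y/(2x)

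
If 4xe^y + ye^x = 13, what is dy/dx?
Apply d/dx to both sides, remembering that y depends on x. Each occurrence of y therefore brings in a y' = dy/dx via the chain rule.

With F(x, y) equal to the left-hand side minus the right, differentiate F term by term:
  d/dx[4x·e^(y)] = 4x·y'·e^(y) + 4e^(y)
  d/dx[y·e^(x)] = y·e^(x) + y'·e^(x)
  d/dx[-13] = 0
Adding these up, d/dx[F] = 0 becomes
  (y·e^(x) + 4e^(y)) + (4x·e^(y) + e^(x))·y' = 0,
so isolating y',
  dy/dx = -(y·e^(x) + 4e^(y))/(4x·e^(y) + e^(x)) = (-y·e^(x) - 4e^(y))/(4x·e^(y) + e^(x))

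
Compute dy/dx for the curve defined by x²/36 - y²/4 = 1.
Differentiate the relation implicitly: treat y = y(x) and apply the chain rule, so every y-derivative picks up a y' = dy/dx factor.

With everything moved to the left-hand side, differentiate term by term:
  d/dx[x^2/36] = x/18
  d/dx[-y^2/4] = -y·y'/2
  d/dx[-1] = 0

Separating the contributions that come from x directly and those that come through y:
  without y':      x/18
  multiplying y':  -y/2

so (x/18) + (-y/2)·y' = 0, and therefore
  dy/dx = -(x/18)/(-y/2) = x/(9y)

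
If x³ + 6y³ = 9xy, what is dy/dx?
Apply d/dx to both sides, remembering that y depends on x. Each occurrence of y therefore brings in a y' = dy/dx via the chain rule.

With F(x, y) equal to the left-hand side minus the right, differentiate F term by term:
  d/dx[x^3] = 3x^2
  d/dx[-9xy] = -9x·y' - 9y
  d/dx[6y^3] = 18y^2·y'
Adding these up, d/dx[F] = 0 becomes
  (3x^2 - 9y) + (-9x + 18y^2)·y' = 0,
so isolating y',
  dy/dx = -(3x^2 - 9y)/(-9x + 18y^2) = (x^2/3 - y)/(x - 2y^2)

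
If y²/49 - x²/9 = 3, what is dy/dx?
Take d/dx of both sides. Since y is implicitly a function of x, the chain rule attaches a y' = dy/dx factor whenever we differentiate through y.

Set F(x, y) = (left side) − (right side), so the curve is F = 0. Differentiating each term of F:
  d/dx[-x^2/9] = -2x/9
  d/dx[y^2/49] = 2y·y'/49
  d/dx[-3] = 0

Collecting, the y'-free part is the partial derivative in x and the y' coefficient is the partial derivative in y:
  ∂F/∂x = -2x/9
  ∂F/∂y = 2y/49

so d/dx[F(x, y(x))] = ∂F/∂x + (∂F/∂y)·y' = 0. Rearranging,
  dy/dx = -(∂F/∂x)/(∂F/∂y) = -(-2x/9)/(2y/49) = 49x/(9y)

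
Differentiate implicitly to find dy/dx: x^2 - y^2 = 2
Differentiate the relation implicitly: treat y = y(x) and apply the chain rule, so every y-derivative picks up a y' = dy/dx factor.

With everything moved to the left-hand side, differentiate term by term:
  d/dx[x^2] = 2x
  d/dx[-y^2] = -2y·y'
  d/dx[-2] = 0

Separating the contributions that come from x directly and those that come through y:
  without y':      2x
  multiplying y':  -2y

so (2x) + (-2y)·y' = 0, and therefore
  dy/dx = -(2x)/(-2y) = x/y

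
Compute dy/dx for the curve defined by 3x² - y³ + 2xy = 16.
Differentiate the relation implicitly: treat y = y(x) and apply the chain rule, so every y-derivative picks up a y' = dy/dx factor.

With everything moved to the left-hand side, differentiate term by term:
  d/dx[3x^2] = 6x
  d/dx[2xy] = 2x·y' + 2y
  d/dx[-y^3] = -3y^2·y'
  d/dx[-16] = 0

Separating the contributions that come from x directly and those that come through y:
  without y':      6x + 2y
  multiplying y':  2x - 3y^2

so (6x + 2y) + (2x - 3y^2)·y' = 0, and therefore
  dy/dx = -(6x + 2y)/(2x - 3y^2) = 2(-3x - y)/(2x - 3y^2)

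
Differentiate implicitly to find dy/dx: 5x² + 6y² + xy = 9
Differentiate the relation implicitly: treat y = y(x) and apply the chain rule, so every y-derivative picks up a y' = dy/dx factor.

With everything moved to the left-hand side, differentiate term by term:
  d/dx[5x^2] = 10x
  d/dx[xy] = x·y' + y
  d/dx[6y^2] = 12y·y'
  d/dx[-9] = 0

Separating the contributions that come from x directly and those that come through y:
  without y':      10x + y
  multiplying y':  x + 12y

so (10x + y) + (x + 12y)·y' = 0, and therefore
  dy/dx = -(10x + y)/(x + 12y) = (-10x - y)/(x + 12y)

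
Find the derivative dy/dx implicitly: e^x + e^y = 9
Take d/dx of both sides. Since y is implicitly a function of x, the chain rule attaches a y' = dy/dx factor whenever we differentiate through y.

Set F(x, y) = (left side) − (right side), so the curve is F = 0. Differentiating each term of F:
  d/dx[e^(x)] = e^(x)
  d/dx[e^(y)] = y'·e^(y)
  d/dx[-9] = 0

Collecting, the y'-free part is the partial derivative in x and the y' coefficient is the partial derivative in y:
  ∂F/∂x = e^(x)
  ∂F/∂y = e^(y)

so d/dx[F(x, y(x))] = ∂F/∂x + (∂F/∂y)·y' = 0. Rearranging,
  dy/dx = -(∂F/∂x)/(∂F/∂y) = -(e^(x))/(e^(y)) = -e^(x - y)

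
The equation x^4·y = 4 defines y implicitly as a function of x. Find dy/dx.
Differentiate both sides with respect to x, treating y as y(x). By the chain rule, any term containing y contributes a factor of y' = dy/dx when we differentiate it.

Move every term to one side and write the relation as F(x, y) = 0. Term by term,
  d/dx[x^4y] = x^4·y' + 4x^3y
  d/dx[-4] = 0

The pieces without y' make up ∂F/∂x and the coefficient of y' is ∂F/∂y:
  ∂F/∂x = 4x^3y,
  ∂F/∂y = x^4.

Since d/dx[F] = ∂F/∂x + (∂F/∂y)·y' = 0, solve for y':
  (∂F/∂y)·y' = -∂F/∂x
  dy/dx = -(∂F/∂x)/(∂F/∂y) = -(4x^3y)/(x^4) = -4y/x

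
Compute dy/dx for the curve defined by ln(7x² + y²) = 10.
Apply d/dx to both sides, remembering that y depends on x. Each occurrence of y therefore brings in a y' = dy/dx via the chain rule.

With F(x, y) equal to the left-hand side minus the right, differentiate F term by term:
  d/dx[ln(7x^2 + y^2)] = (14x + 2y·y')/(7x^2 + y^2)
  d/dx[-10] = 0
Adding these up, d/dx[F] = 0 becomes
  (14x/(7x^2 + y^2)) + (2y/(7x^2 + y^2))·y' = 0,
so isolating y',
  dy/dx = -(14x/(7x^2 + y^2))/(2y/(7x^2 + y^2)) = -7x/y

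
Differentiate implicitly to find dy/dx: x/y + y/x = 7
Apply d/dx to both sides, remembering that y depends on x. Each occurrence of y therefore brings in a y' = dy/dx via the chain rule.

With F(x, y) equal to the left-hand side minus the right, differentiate F term by term:
  d/dx[x/y] = -x·y'/y^2 + 1/y
  d/dx[y/x] = y'/x - y/x^2
  d/dx[-7] = 0
Adding these up, d/dx[F] = 0 becomes
  (1/y - y/x^2) + (-x/y^2 + 1/x)·y' = 0,
so isolating y',
  dy/dx = -(1/y - y/x^2)/(-x/y^2 + 1/x)
        = -((x - y)(x + y)/(x^2y))/(-(x - y)(x + y)/(xy^2)) = y/x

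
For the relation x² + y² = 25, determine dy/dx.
Differentiate both sides with respect to x, treating y as y(x). By the chain rule, any term containing y contributes a factor of y' = dy/dx when we differentiate it.

Move every term to one side and write the relation as F(x, y) = 0. Term by term,
  d/dx[x^2] = 2x
  d/dx[y^2] = 2y·y'
  d/dx[-25] = 0

The pieces without y' make up ∂F/∂x and the coefficient of y' is ∂F/∂y:
  ∂F/∂x = 2x,
  ∂F/∂y = 2y.

Since d/dx[F] = ∂F/∂x + (∂F/∂y)·y' = 0, solve for y':
  (∂F/∂y)·y' = -∂F/∂x
  dy/dx = -(∂F/∂x)/(∂F/∂y) = -(2x)/(2y) = -x/y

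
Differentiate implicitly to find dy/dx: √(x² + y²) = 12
Differentiate the relation implicitly: treat y = y(x) and apply the chain rule, so every y-derivative picks up a y' = dy/dx factor.

With everything moved to the left-hand side, differentiate term by term:
  d/dx[√(x^2 + y^2)] = (x + y·y')/√(x^2 + y^2)
  d/dx[-12] = 0

Separating the contributions that come from x directly and those that come through y:
  without y':      x/√(x^2 + y^2)
  multiplying y':  y/√(x^2 + y^2)

so (x/√(x^2 + y^2)) + (y/√(x^2 + y^2))·y' = 0, and therefore
  dy/dx = -(x/√(x^2 + y^2))/(y/√(x^2 + y^2)) = -x/y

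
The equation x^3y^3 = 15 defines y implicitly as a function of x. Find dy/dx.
Differentiate the relation implicitly: treat y = y(x) and apply the chain rule, so every y-derivative picks up a y' = dy/dx factor.

With everything moved to the left-hand side, differentiate term by term:
  d/dx[x^3y^3] = 3x^3y^2·y' + 3x^2y^3
  d/dx[-15] = 0

Separating the contributions that come from x directly and those that come through y:
  without y':      3x^2y^3
  multiplying y':  3x^3y^2

so (3x^2y^3) + (3x^3y^2)·y' = 0, and therefore
  dy/dx = -(3x^2y^3)/(3x^3y^2) = -y/x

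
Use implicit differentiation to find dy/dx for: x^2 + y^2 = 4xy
Differentiate both sides with respect to x, treating y as y(x). By the chain rule, any term containing y contributes a factor of y' = dy/dx when we differentiate it.

Move every term to one side and write the relation as F(x, y) = 0. Term by term,
  d/dx[x^2] = 2x
  d/dx[-4xy] = -4x·y' - 4y
  d/dx[y^2] = 2y·y'

The pieces without y' make up ∂F/∂x and the coefficient of y' is ∂F/∂y:
  ∂F/∂x = 2x - 4y,
  ∂F/∂y = -4x + 2y.

Since d/dx[F] = ∂F/∂x + (∂F/∂y)·y' = 0, solve for y':
  (∂F/∂y)·y' = -∂F/∂x
  dy/dx = -(∂F/∂x)/(∂F/∂y) = -(2x - 4y)/(-4x + 2y) = (x - 2y)/(2x - y)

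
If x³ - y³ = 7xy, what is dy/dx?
Take d/dx of both sides. Since y is implicitly a function of x, the chain rule attaches a y' = dy/dx factor whenever we differentiate through y.

Set F(x, y) = (left side) − (right side), so the curve is F = 0. Differentiating each term of F:
  d/dx[x^3] = 3x^2
  d/dx[-7xy] = -7x·y' - 7y
  d/dx[-y^3] = -3y^2·y'

Collecting, the y'-free part is the partial derivative in x and the y' coefficient is the partial derivative in y:
  ∂F/∂x = 3x^2 - 7y
  ∂F/∂y = -7x - 3y^2

so d/dx[F(x, y(x))] = ∂F/∂x + (∂F/∂y)·y' = 0. Rearranging,
  dy/dx = -(∂F/∂x)/(∂F/∂y) = -(3x^2 - 7y)/(-7x - 3y^2) = (3x^2 - 7y)/(7x + 3y^2)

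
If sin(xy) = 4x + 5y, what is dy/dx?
Differentiate both sides with respect to x, treating y as y(x). By the chain rule, any term containing y contributes a factor of y' = dy/dx when we differentiate it.

Move every term to one side and write the relation as F(x, y) = 0. Term by term,
  d/dx[-4x] = -4
  d/dx[-5y] = -5·y'
  d/dx[sin(xy)] = (x·y' + y)·cos(xy)

The pieces without y' make up ∂F/∂x and the coefficient of y' is ∂F/∂y:
  ∂F/∂x = y·cos(xy) - 4,
  ∂F/∂y = x·cos(xy) - 5.

Since d/dx[F] = ∂F/∂x + (∂F/∂y)·y' = 0, solve for y':
  (∂F/∂y)·y' = -∂F/∂x
  dy/dx = -(∂F/∂x)/(∂F/∂y) = -(y·cos(xy) - 4)/(x·cos(xy) - 5) = (-y·cos(xy) + 4)/(x·cos(xy) - 5)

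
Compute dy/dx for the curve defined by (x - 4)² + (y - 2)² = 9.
Differentiate both sides with respect to x, treating y as y(x). By the chain rule, any term containing y contributes a factor of y' = dy/dx when we differentiate it.

Move every term to one side and write the relation as F(x, y) = 0. Term by term,
  d/dx[(x - 4)^2] = 2x - 8
  d/dx[(y - 2)^2] = 2·y'(y - 2)
  d/dx[-9] = 0

The pieces without y' make up ∂F/∂x and the coefficient of y' is ∂F/∂y:
  ∂F/∂x = 2x - 8,
  ∂F/∂y = 2y - 4.

Since d/dx[F] = ∂F/∂x + (∂F/∂y)·y' = 0, solve for y':
  (∂F/∂y)·y' = -∂F/∂x
  dy/dx = -(∂F/∂x)/(∂F/∂y) = -(2x - 8)/(2y - 4) = (4 - x)/(y - 2)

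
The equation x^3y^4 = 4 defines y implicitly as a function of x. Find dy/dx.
Differentiate both sides with respect to x, treating y as y(x). By the chain rule, any term containing y contributes a factor of y' = dy/dx when we differentiate it.

Move every term to one side and write the relation as F(x, y) = 0. Term by term,
  d/dx[x^3y^4] = 4x^3y^3·y' + 3x^2y^4
  d/dx[-4] = 0

The pieces without y' make up ∂F/∂x and the coefficient of y' is ∂F/∂y:
  ∂F/∂x = 3x^2y^4,
  ∂F/∂y = 4x^3y^3.

Since d/dx[F] = ∂F/∂x + (∂F/∂y)·y' = 0, solve for y':
  (∂F/∂y)·y' = -∂F/∂x
  dy/dx = -(∂F/∂x)/(∂F/∂y) = -(3x^2y^4)/(4x^3y^3) = -3y/(4x)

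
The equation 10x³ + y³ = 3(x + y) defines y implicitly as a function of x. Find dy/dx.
Differentiate the relation implicitly: treat y = y(x) and apply the chain rule, so every y-derivative picks up a y' = dy/dx factor.

With everything moved to the left-hand side, differentiate term by term:
  d/dx[10x^3] = 30x^2
  d/dx[-3x] = -3
  d/dx[y^3] = 3y^2·y'
  d/dx[-3y] = -3·y'

Separating the contributions that come from x directly and those that come through y:
  without y':      30x^2 - 3
  multiplying y':  3y^2 - 3

so (30x^2 - 3) + (3y^2 - 3)·y' = 0, and therefore
  dy/dx = -(30x^2 - 3)/(3y^2 - 3) = (1 - 10x^2)/(y^2 - 1)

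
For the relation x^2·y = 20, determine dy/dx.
Differentiate both sides with respect to x, treating y as y(x). By the chain rule, any term containing y contributes a factor of y' = dy/dx when we differentiate it.

Move every term to one side and write the relation as F(x, y) = 0. Term by term,
  d/dx[x^2y] = x^2·y' + 2xy
  d/dx[-20] = 0

The pieces without y' make up ∂F/∂x and the coefficient of y' is ∂F/∂y:
  ∂F/∂x = 2xy,
  ∂F/∂y = x^2.

Since d/dx[F] = ∂F/∂x + (∂F/∂y)·y' = 0, solve for y':
  (∂F/∂y)·y' = -∂F/∂x
  dy/dx = -(∂F/∂x)/(∂F/∂y) = -(2xy)/(x^2) = -2y/x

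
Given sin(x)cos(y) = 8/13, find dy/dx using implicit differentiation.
Differentiate both sides with respect to x, treating y as y(x). By the chain rule, any term containing y contributes a factor of y' = dy/dx when we differentiate it.

Move every term to one side and write the relation as F(x, y) = 0. Term by term,
  d/dx[sin(x)·cos(y)] = -y'·sin(x)·sin(y) + cos(x)·cos(y)
  d/dx[-8/13] = 0

The pieces without y' make up ∂F/∂x and the coefficient of y' is ∂F/∂y:
  ∂F/∂x = cos(x)·cos(y),
  ∂F/∂y = -sin(x)·sin(y).

Since d/dx[F] = ∂F/∂x + (∂F/∂y)·y' = 0, solve for y':
  (∂F/∂y)·y' = -∂F/∂x
  dy/dx = -(∂F/∂x)/(∂F/∂y) = -(cos(x)·cos(y))/(-sin(x)·sin(y)) = 1/(tan(x)·tan(y))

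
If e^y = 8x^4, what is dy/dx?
Take d/dx of both sides. Since y is implicitly a function of x, the chain rule attaches a y' = dy/dx factor whenever we differentiate through y.

Set F(x, y) = (left side) − (right side), so the curve is F = 0. Differentiating each term of F:
  d/dx[-8x^4] = -32x^3
  d/dx[e^(y)] = y'·e^(y)

Collecting, the y'-free part is the partial derivative in x and the y' coefficient is the partial derivative in y:
  ∂F/∂x = -32x^3
  ∂F/∂y = e^(y)

so d/dx[F(x, y(x))] = ∂F/∂x + (∂F/∂y)·y' = 0. Rearranging,
  dy/dx = -(∂F/∂x)/(∂F/∂y) = -(-32x^3)/(e^(y)) = 32x^3e^(-y)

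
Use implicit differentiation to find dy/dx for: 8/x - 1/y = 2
Take d/dx of both sides. Since y is implicitly a function of x, the chain rule attaches a y' = dy/dx factor whenever we differentiate through y.

Set F(x, y) = (left side) − (right side), so the curve is F = 0. Differentiating each term of F:
  d/dx[-1/y] = y'/y^2
  d/dx[8/x] = -8/x^2
  d/dx[-2] = 0

Collecting, the y'-free part is the partial derivative in x and the y' coefficient is the partial derivative in y:
  ∂F/∂x = -8/x^2
  ∂F/∂y = y^(-2)

so d/dx[F(x, y(x))] = ∂F/∂x + (∂F/∂y)·y' = 0. Rearranging,
  dy/dx = -(∂F/∂x)/(∂F/∂y) = -(-8/x^2)/(y^(-2)) = 8y^2/x^2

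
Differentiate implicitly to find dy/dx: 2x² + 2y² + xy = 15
Differentiate both sides with respect to x, treating y as y(x). By the chain rule, any term containing y contributes a factor of y' = dy/dx when we differentiate it.

Move every term to one side and write the relation as F(x, y) = 0. Term by term,
  d/dx[2x^2] = 4x
  d/dx[xy] = x·y' + y
  d/dx[2y^2] = 4y·y'
  d/dx[-15] = 0

The pieces without y' make up ∂F/∂x and the coefficient of y' is ∂F/∂y:
  ∂F/∂x = 4x + y,
  ∂F/∂y = x + 4y.

Since d/dx[F] = ∂F/∂x + (∂F/∂y)·y' = 0, solve for y':
  (∂F/∂y)·y' = -∂F/∂x
  dy/dx = -(∂F/∂x)/(∂F/∂y) = -(4x + y)/(x + 4y) = (-4x - y)/(x + 4y)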